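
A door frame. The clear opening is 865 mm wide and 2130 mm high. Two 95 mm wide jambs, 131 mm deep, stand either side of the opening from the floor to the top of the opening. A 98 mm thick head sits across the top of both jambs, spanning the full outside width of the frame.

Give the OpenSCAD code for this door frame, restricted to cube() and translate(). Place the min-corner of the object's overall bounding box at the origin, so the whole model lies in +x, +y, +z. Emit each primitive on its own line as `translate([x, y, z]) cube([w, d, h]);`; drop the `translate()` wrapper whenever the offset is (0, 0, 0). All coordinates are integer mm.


cube([95, 131, 2130]);
translate([960, 0, 0]) cube([95, 131, 2130]);
translate([0, 0, 2130]) cube([1055, 131, 98]);


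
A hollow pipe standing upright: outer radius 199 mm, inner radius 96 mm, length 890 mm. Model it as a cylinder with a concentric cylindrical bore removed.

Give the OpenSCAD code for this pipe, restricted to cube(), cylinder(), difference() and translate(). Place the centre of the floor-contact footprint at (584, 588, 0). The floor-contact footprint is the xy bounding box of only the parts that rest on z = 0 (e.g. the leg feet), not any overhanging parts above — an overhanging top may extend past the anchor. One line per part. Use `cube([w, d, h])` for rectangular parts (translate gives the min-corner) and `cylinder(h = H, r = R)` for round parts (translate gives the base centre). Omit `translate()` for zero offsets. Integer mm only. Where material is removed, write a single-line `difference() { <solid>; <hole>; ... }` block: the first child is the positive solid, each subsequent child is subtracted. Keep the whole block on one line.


difference() { translate([584, 588, 0]) cylinder(h = 890, r = 199); translate([584, 588, 0]) cylinder(h = 890, r = 96); }


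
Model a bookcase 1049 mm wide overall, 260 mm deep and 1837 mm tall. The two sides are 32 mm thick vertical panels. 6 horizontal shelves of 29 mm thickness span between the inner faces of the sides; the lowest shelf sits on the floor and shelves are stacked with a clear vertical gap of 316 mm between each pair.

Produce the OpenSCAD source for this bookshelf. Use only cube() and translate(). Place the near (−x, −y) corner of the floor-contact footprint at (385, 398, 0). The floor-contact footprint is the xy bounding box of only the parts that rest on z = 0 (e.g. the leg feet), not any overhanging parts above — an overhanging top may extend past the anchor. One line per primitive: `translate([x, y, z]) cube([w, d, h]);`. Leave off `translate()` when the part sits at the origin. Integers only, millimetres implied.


translate([385, 398, 0]) cube([32, 260, 1837]);
translate([1402, 398, 0]) cube([32, 260, 1837]);
translate([417, 398, 0]) cube([985, 260, 29]);
translate([417, 398, 345]) cube([985, 260, 29]);
translate([417, 398, 690]) cube([985, 260, 29]);
translate([417, 398, 1035]) cube([985, 260, 29]);
translate([417, 398, 1380]) cube([985, 260, 29]);
translate([417, 398, 1725]) cube([985, 260, 29]);


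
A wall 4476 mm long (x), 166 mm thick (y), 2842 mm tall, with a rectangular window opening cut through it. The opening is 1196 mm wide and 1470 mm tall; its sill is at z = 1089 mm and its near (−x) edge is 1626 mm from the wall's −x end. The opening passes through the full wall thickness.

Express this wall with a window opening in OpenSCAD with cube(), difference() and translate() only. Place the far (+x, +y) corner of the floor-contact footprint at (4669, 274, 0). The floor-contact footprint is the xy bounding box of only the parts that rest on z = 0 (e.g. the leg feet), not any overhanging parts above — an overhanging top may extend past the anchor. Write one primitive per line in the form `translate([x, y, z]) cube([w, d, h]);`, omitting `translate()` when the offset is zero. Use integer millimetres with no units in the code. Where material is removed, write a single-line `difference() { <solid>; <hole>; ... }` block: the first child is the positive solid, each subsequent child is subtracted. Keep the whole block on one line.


difference() { translate([193, 108, 0]) cube([4476, 166, 2842]); translate([1819, 108, 1089]) cube([1196, 166, 1470]); }


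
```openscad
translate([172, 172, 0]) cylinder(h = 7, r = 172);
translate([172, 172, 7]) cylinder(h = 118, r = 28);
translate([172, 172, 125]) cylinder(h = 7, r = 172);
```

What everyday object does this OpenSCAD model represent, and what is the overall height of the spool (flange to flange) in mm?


A spool. The overall height is 132 mm.

Three coaxial cylinders, large–small–large — a spool. Two 7 mm flanges and a 118 mm core give 7 + 118 + 7 = 132 mm.


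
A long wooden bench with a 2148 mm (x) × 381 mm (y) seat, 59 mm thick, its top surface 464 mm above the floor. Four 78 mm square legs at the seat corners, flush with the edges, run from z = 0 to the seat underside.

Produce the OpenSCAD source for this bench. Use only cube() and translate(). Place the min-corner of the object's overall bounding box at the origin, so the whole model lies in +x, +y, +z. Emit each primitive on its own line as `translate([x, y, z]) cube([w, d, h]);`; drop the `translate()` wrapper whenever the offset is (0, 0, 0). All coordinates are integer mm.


translate([0, 0, 405]) cube([2148, 381, 59]);
cube([78, 78, 405]);
translate([0, 303, 0]) cube([78, 78, 405]);
translate([2070, 0, 0]) cube([78, 78, 405]);
translate([2070, 303, 0]) cube([78, 78, 405]);


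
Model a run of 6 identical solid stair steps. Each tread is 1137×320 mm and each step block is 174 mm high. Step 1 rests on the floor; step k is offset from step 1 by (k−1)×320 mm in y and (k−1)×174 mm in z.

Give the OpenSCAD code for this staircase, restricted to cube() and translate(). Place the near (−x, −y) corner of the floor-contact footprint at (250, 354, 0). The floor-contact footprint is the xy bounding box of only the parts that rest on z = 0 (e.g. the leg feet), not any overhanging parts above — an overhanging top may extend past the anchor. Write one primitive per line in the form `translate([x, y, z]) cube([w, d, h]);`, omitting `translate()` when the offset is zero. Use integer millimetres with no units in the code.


translate([250, 354, 0]) cube([1137, 320, 174]);
translate([250, 674, 174]) cube([1137, 320, 174]);
translate([250, 994, 348]) cube([1137, 320, 174]);
translate([250, 1314, 522]) cube([1137, 320, 174]);
translate([250, 1634, 696]) cube([1137, 320, 174]);
translate([250, 1954, 870]) cube([1137, 320, 174]);


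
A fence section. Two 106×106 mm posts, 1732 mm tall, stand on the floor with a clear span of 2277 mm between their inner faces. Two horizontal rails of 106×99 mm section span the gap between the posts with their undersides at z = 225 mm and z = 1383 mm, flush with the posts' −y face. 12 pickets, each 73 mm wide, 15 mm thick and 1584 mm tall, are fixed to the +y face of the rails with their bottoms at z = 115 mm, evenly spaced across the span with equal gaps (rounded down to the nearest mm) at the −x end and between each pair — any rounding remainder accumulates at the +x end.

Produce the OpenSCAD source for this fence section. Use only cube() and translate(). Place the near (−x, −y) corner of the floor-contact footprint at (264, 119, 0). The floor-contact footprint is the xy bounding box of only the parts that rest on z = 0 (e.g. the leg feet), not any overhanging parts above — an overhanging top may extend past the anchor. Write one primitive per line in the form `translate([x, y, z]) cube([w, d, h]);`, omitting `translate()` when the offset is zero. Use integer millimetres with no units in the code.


translate([264, 119, 0]) cube([106, 106, 1732]);
translate([2647, 119, 0]) cube([106, 106, 1732]);
translate([370, 119, 225]) cube([2277, 106, 99]);
translate([370, 119, 1383]) cube([2277, 106, 99]);
translate([477, 225, 115]) cube([73, 15, 1584]);
translate([657, 225, 115]) cube([73, 15, 1584]);
translate([837, 225, 115]) cube([73, 15, 1584]);
translate([1017, 225, 115]) cube([73, 15, 1584]);
translate([1197, 225, 115]) cube([73, 15, 1584]);
translate([1377, 225, 115]) cube([73, 15, 1584]);
translate([1557, 225, 115]) cube([73, 15, 1584]);
translate([1737, 225, 115]) cube([73, 15, 1584]);
translate([1917, 225, 115]) cube([73, 15, 1584]);
translate([2097, 225, 115]) cube([73, 15, 1584]);
translate([2277, 225, 115]) cube([73, 15, 1584]);
translate([2457, 225, 115]) cube([73, 15, 1584]);


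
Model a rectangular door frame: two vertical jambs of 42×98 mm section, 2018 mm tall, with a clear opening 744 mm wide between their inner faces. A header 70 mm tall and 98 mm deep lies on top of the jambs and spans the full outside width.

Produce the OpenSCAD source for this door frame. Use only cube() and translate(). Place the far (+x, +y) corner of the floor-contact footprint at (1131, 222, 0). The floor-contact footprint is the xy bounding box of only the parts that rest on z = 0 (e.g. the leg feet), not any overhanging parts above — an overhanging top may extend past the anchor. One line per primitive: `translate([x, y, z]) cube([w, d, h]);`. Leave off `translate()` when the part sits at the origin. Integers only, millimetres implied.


translate([303, 124, 0]) cube([42, 98, 2018]);
translate([1089, 124, 0]) cube([42, 98, 2018]);
translate([303, 124, 2018]) cube([828, 98, 70]);


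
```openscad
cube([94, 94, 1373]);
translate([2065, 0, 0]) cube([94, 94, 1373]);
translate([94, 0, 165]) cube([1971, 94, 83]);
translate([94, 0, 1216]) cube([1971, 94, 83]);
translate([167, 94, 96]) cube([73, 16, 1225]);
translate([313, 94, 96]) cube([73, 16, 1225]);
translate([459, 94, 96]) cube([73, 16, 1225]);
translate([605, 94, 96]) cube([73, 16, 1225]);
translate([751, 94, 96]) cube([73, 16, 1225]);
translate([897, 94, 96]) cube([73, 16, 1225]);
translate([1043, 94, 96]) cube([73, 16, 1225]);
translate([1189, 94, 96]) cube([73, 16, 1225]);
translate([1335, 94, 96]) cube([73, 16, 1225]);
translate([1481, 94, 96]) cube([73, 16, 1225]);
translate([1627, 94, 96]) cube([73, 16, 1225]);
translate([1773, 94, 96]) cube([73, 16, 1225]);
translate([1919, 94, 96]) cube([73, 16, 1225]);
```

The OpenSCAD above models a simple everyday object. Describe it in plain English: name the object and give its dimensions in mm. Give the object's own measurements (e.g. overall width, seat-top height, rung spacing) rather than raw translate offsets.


A fence section. Two 94×94 mm posts, 1373 mm tall, stand on the floor with a clear span of 1971 mm between their inner faces. Two horizontal rails of 94×83 mm section span the gap between the posts with their undersides at z = 165 mm and z = 1216 mm, flush with the posts' −y face. 13 pickets, each 73 mm wide, 16 mm thick and 1225 mm tall, are fixed to the +y face of the rails with their bottoms at z = 96 mm, spaced across the span with a 73 mm gap after the −x post and between neighbouring pickets and before the +x post.


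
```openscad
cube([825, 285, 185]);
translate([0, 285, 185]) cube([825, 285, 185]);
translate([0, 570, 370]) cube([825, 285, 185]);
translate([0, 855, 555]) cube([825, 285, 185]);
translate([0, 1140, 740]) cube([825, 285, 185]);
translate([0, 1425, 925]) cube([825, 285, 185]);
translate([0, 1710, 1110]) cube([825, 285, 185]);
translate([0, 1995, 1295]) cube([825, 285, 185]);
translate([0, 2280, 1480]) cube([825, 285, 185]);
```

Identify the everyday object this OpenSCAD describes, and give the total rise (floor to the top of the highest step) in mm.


A staircase. The total rise is 1665 mm.

9 identical blocks, each offset up and back from the previous — a staircase. Each step is 185 mm tall and there are 9 of them, so the total rise is 9 × 185 = 1665 mm.


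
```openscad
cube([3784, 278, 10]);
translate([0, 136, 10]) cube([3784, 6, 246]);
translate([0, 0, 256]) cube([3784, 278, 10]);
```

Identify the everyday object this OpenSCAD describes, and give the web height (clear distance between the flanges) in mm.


An I-beam. The web height is 246 mm.

Two wide flanges with a thin centred web — an I-beam. Overall 266 mm minus two 10 mm flanges gives a web of 266 − 2·10 = 246 mm.


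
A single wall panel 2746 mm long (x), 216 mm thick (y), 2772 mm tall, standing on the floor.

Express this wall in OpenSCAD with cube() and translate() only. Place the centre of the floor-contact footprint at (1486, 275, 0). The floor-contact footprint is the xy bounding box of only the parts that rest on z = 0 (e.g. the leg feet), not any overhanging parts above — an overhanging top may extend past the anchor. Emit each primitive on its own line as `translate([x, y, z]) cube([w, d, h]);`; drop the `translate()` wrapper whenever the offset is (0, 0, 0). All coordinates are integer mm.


translate([113, 167, 0]) cube([2746, 216, 2772]);


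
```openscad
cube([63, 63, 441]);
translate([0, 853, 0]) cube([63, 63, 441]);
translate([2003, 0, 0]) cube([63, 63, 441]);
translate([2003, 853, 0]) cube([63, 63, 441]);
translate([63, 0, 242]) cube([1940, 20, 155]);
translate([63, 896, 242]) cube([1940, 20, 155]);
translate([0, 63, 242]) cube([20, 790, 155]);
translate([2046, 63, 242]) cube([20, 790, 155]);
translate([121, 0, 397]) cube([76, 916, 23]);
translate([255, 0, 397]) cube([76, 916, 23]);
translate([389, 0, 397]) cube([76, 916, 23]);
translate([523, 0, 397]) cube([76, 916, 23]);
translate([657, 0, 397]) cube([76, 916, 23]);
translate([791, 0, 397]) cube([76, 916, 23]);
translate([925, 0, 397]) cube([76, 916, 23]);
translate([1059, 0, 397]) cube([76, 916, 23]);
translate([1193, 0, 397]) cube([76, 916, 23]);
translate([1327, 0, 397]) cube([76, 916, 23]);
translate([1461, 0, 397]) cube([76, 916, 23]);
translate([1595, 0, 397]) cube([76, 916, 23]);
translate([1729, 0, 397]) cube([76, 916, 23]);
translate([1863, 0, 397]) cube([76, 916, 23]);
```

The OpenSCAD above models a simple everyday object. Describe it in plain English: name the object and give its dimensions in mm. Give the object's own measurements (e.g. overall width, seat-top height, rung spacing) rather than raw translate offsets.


A bed frame 2066 mm long (x) by 916 mm wide (y). Four 63×63 mm corner posts, 441 mm tall, at the corners of the footprint. Four rails of 20 mm thickness and 155 mm height run between adjacent posts with their undersides at z = 242 mm, their outer faces flush with the outside of the frame (the two x-running rails run between the posts' inner faces; the two y-running rails run between the posts' inner faces). 14 slats, each 76 mm wide (x) and 23 mm thick, lie across the top of the two x-running rails, running the full 916 mm width of the frame in y; along x they sit between the end posts with a 58 mm gap after the −x posts and between neighbouring slats, leaving 64 mm before the +x posts.


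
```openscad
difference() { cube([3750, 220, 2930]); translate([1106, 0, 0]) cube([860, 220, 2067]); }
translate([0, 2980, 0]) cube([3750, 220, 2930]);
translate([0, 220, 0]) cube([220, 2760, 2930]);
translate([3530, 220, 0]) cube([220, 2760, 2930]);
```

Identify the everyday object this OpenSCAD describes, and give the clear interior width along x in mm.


A single room. The interior width is 3310 mm.

Four walls enclosing a rectangle with a door in the front wall — a room. Outside width 3750 minus two 220 mm walls gives 3310 mm.


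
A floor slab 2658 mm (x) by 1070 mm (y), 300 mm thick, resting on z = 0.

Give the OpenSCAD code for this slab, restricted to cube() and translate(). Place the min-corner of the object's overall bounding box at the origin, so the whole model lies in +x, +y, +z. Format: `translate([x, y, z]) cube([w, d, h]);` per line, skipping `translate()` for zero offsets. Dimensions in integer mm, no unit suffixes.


cube([2658, 1070, 300]);


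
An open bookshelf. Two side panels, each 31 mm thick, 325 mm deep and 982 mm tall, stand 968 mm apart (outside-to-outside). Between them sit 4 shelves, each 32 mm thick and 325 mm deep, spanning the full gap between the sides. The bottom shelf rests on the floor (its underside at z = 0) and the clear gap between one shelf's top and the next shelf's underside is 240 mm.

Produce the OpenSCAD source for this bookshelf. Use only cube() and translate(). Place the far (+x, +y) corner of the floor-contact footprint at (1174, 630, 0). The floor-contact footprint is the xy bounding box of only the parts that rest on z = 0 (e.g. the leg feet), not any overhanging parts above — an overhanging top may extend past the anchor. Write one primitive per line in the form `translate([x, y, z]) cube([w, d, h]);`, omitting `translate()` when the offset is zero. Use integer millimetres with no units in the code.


translate([206, 305, 0]) cube([31, 325, 982]);
translate([1143, 305, 0]) cube([31, 325, 982]);
translate([237, 305, 0]) cube([906, 325, 32]);
translate([237, 305, 272]) cube([906, 325, 32]);
translate([237, 305, 544]) cube([906, 325, 32]);
translate([237, 305, 816]) cube([906, 325, 32]);


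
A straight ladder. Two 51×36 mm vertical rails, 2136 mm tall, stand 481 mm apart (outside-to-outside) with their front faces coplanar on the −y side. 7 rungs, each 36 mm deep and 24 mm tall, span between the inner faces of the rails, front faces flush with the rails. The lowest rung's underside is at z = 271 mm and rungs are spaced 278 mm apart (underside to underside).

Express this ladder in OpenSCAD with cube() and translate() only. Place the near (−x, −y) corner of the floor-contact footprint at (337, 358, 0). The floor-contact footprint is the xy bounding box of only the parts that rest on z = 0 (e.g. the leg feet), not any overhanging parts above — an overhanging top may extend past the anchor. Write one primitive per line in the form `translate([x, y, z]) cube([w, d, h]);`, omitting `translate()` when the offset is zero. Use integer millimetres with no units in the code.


translate([337, 358, 0]) cube([51, 36, 2136]);
translate([767, 358, 0]) cube([51, 36, 2136]);
translate([388, 358, 271]) cube([379, 36, 24]);
translate([388, 358, 549]) cube([379, 36, 24]);
translate([388, 358, 827]) cube([379, 36, 24]);
translate([388, 358, 1105]) cube([379, 36, 24]);
translate([388, 358, 1383]) cube([379, 36, 24]);
translate([388, 358, 1661]) cube([379, 36, 24]);
translate([388, 358, 1939]) cube([379, 36, 24]);


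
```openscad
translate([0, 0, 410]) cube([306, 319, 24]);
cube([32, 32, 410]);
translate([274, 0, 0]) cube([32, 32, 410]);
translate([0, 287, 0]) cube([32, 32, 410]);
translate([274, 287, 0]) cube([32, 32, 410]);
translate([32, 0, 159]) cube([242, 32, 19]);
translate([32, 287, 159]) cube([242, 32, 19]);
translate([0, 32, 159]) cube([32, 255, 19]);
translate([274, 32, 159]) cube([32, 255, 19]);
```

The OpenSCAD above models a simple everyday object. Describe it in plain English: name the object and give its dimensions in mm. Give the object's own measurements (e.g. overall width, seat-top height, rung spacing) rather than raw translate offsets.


A four-legged stool. The seat is a 306×319×24 mm slab whose top surface is at z = 434 mm; four square legs, each 32×32 mm in cross-section, run from the floor (z = 0) to the underside of the seat, each flush with a corner of the seat. Four stretchers, 32 mm wide and 19 mm tall, connect adjacent legs with their undersides at z = 159 mm, each running between the inner faces of the legs it joins and aligned with the legs' outer faces on the other axis.


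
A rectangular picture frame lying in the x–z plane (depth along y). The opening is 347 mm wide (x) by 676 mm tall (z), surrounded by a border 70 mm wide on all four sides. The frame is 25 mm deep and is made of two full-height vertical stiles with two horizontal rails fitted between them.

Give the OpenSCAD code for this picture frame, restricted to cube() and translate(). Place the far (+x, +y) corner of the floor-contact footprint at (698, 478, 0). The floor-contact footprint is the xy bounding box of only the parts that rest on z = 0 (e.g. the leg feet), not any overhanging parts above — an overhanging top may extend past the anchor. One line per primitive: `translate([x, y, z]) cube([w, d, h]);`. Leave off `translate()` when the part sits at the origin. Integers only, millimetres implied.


translate([211, 453, 0]) cube([70, 25, 816]);
translate([628, 453, 0]) cube([70, 25, 816]);
translate([281, 453, 0]) cube([347, 25, 70]);
translate([281, 453, 746]) cube([347, 25, 70]);


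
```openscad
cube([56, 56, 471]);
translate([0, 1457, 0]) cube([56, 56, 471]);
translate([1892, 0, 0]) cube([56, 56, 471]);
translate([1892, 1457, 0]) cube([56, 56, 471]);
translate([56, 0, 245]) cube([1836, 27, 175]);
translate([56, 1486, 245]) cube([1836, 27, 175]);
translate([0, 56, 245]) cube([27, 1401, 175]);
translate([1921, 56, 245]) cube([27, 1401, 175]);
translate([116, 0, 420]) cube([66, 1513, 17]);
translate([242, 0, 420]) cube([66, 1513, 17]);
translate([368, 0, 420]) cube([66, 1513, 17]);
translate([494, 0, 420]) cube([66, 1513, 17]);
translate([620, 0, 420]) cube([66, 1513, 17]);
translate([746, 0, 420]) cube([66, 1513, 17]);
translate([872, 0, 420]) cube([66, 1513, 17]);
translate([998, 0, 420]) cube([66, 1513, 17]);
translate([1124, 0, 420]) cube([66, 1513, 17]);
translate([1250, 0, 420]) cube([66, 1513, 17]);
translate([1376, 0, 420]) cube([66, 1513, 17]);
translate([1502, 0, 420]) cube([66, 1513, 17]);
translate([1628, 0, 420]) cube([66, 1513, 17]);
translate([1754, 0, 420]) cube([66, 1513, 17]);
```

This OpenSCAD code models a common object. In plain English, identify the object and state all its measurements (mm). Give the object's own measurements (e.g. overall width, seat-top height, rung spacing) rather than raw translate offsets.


A bed frame 1948 mm long (x) by 1513 mm wide (y). Four 56×56 mm corner posts, 471 mm tall, at the corners of the footprint. Four rails of 27 mm thickness and 175 mm height run between adjacent posts with their undersides at z = 245 mm, their outer faces flush with the outside of the frame (the two x-running rails run between the posts' inner faces; the two y-running rails run between the posts' inner faces). 14 slats, each 66 mm wide (x) and 17 mm thick, lie across the top of the two x-running rails, running the full 1513 mm width of the frame in y; along x they sit between the end posts with a 60 mm gap after the −x posts and between neighbouring slats, leaving 72 mm before the +x posts.


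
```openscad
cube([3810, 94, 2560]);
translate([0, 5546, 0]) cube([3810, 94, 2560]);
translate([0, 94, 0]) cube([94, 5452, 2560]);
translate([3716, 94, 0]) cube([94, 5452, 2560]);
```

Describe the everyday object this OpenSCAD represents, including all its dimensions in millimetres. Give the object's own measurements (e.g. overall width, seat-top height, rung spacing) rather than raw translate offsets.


The wall frame of a small rectangular building: four walls, each 2560 mm tall and 94 mm thick, enclosing a footprint 3810 mm (x) by 5640 mm (y) outside-to-outside, with no floor or roof. The front and back walls (the −y and +y sides) span the full width; the two side walls fit between them.


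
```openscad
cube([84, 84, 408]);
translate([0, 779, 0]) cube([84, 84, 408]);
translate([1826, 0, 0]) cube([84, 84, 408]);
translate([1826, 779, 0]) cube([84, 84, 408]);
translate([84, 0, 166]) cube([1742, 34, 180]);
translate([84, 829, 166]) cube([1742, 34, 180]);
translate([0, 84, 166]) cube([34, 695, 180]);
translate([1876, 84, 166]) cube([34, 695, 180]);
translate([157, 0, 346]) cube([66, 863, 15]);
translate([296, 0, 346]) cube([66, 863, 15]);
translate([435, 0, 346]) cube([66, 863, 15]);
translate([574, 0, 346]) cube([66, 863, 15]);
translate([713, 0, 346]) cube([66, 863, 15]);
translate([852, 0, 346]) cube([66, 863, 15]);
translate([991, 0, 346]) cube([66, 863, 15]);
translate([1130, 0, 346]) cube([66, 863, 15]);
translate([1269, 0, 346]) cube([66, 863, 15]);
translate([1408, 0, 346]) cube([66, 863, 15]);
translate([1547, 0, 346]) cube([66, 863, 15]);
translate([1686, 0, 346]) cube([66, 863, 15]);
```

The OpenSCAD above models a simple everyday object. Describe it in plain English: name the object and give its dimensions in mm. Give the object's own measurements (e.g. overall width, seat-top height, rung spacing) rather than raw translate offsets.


A bed frame 1910 mm long (x) by 863 mm wide (y). Four 84×84 mm corner posts, 408 mm tall, at the corners of the footprint. Four rails of 34 mm thickness and 180 mm height run between adjacent posts with their undersides at z = 166 mm, their outer faces flush with the outside of the frame (the two x-running rails run between the posts' inner faces; the two y-running rails run between the posts' inner faces). 12 slats, each 66 mm wide (x) and 15 mm thick, lie across the top of the two x-running rails, running the full 863 mm width of the frame in y; along x they sit between the end posts with a 73 mm gap after the −x posts and between neighbouring slats, leaving 74 mm before the +x posts.


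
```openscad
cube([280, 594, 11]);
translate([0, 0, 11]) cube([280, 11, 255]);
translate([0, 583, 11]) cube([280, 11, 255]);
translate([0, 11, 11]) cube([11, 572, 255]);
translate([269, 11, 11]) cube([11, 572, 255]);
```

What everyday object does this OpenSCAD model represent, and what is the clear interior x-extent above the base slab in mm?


An open box. The internal width is 258 mm.

A 280×594 base slab with four walls standing on it — an open box. The base is 280 mm wide and the walls are 11 mm thick, so the internal width is 280 − 2 × 11 = 258 mm.


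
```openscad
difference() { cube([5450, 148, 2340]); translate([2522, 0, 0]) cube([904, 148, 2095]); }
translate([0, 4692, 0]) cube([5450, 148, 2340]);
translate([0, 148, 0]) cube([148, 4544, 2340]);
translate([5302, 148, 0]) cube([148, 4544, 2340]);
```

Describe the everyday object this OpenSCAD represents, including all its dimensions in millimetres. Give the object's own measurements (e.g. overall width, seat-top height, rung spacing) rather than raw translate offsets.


A single room: four walls, each 2340 mm tall and 148 mm thick, enclosing an outside footprint 5450×4840 mm (x × y), no floor or roof. The front and back walls (−y and +y sides) run the full x-width; the side walls fit between their inner faces. A door opening 904 mm wide and 2095 mm tall is cut through the front wall from the floor up, its −x edge 2522 mm from the wall's −x end.


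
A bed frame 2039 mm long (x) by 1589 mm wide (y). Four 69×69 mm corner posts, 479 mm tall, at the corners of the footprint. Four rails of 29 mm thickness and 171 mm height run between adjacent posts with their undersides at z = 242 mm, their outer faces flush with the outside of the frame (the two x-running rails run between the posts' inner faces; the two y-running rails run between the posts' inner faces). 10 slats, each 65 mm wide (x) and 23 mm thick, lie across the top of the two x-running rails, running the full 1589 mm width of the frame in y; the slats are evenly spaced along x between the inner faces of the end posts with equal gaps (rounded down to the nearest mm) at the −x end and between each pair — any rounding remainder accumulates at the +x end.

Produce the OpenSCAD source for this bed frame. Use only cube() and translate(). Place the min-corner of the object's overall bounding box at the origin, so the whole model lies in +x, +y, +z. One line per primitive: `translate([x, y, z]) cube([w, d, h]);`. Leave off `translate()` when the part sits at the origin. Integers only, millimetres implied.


cube([69, 69, 479]);
translate([0, 1520, 0]) cube([69, 69, 479]);
translate([1970, 0, 0]) cube([69, 69, 479]);
translate([1970, 1520, 0]) cube([69, 69, 479]);
translate([69, 0, 242]) cube([1901, 29, 171]);
translate([69, 1560, 242]) cube([1901, 29, 171]);
translate([0, 69, 242]) cube([29, 1451, 171]);
translate([2010, 69, 242]) cube([29, 1451, 171]);
translate([182, 0, 413]) cube([65, 1589, 23]);
translate([360, 0, 413]) cube([65, 1589, 23]);
translate([538, 0, 413]) cube([65, 1589, 23]);
translate([716, 0, 413]) cube([65, 1589, 23]);
translate([894, 0, 413]) cube([65, 1589, 23]);
translate([1072, 0, 413]) cube([65, 1589, 23]);
translate([1250, 0, 413]) cube([65, 1589, 23]);
translate([1428, 0, 413]) cube([65, 1589, 23]);
translate([1606, 0, 413]) cube([65, 1589, 23]);
translate([1784, 0, 413]) cube([65, 1589, 23]);


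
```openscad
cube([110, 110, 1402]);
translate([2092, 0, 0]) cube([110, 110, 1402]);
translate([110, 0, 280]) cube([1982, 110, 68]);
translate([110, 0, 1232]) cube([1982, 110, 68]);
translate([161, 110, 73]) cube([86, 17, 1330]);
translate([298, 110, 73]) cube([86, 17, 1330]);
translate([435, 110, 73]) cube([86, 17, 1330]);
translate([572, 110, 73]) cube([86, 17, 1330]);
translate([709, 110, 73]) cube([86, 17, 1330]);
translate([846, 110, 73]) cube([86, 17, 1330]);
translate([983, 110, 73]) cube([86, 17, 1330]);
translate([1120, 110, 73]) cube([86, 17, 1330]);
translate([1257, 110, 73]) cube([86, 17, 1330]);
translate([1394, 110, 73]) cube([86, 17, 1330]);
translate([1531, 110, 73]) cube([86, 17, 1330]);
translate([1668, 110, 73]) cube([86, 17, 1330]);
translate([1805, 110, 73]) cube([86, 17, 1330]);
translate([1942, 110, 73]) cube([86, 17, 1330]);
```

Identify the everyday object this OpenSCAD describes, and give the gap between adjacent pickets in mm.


A fence section. The picket gap is 51 mm.

Two posts, two rails, 14 pickets — a fence section. Span 1982 mm holds 14 pickets of 86 mm with 15 equal gaps: ⌊(1982 − 14·86) / 15⌋ = 51 mm.


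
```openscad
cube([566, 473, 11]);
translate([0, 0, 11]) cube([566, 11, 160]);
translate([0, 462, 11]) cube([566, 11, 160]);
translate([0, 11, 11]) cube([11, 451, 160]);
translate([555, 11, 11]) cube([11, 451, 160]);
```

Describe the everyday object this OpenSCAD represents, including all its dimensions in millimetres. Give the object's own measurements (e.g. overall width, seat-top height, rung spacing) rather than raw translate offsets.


An open-topped rectangular box: outside dimensions 566×473×171 mm, with a uniform wall and base thickness of 11 mm. The base is a full 566×473 slab on the floor; four walls sit on top of the base. The front and back walls (the −y and +y sides) span the full width; the two side walls fit between them.


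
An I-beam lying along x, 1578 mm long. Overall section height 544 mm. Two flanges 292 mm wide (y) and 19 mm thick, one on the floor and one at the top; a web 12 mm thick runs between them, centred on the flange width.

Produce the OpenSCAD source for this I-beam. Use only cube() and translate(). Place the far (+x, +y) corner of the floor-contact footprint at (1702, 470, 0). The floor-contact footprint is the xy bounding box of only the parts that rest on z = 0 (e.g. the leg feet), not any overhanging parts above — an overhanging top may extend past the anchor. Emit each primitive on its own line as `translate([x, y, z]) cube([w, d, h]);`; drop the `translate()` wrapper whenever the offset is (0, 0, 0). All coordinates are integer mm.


translate([124, 178, 0]) cube([1578, 292, 19]);
translate([124, 318, 19]) cube([1578, 12, 506]);
translate([124, 178, 525]) cube([1578, 292, 19]);


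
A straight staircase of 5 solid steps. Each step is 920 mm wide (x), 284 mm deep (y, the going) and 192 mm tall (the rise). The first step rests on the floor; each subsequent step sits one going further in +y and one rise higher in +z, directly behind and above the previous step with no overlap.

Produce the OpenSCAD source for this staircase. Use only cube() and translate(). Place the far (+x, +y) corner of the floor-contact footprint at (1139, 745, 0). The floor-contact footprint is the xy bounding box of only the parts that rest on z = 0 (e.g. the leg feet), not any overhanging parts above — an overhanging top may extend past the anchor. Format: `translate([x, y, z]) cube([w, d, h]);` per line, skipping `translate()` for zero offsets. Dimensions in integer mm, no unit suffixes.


translate([219, 461, 0]) cube([920, 284, 192]);
translate([219, 745, 192]) cube([920, 284, 192]);
translate([219, 1029, 384]) cube([920, 284, 192]);
translate([219, 1313, 576]) cube([920, 284, 192]);
translate([219, 1597, 768]) cube([920, 284, 192]);


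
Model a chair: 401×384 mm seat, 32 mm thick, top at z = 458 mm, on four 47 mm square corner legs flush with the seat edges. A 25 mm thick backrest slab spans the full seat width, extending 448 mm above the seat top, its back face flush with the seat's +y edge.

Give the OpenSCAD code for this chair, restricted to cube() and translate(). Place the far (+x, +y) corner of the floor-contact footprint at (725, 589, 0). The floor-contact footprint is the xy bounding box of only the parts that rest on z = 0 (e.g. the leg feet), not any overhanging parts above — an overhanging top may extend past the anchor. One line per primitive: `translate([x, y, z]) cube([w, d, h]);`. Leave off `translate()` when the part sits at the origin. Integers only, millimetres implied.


translate([324, 205, 426]) cube([401, 384, 32]);
translate([324, 205, 0]) cube([47, 47, 426]);
translate([678, 205, 0]) cube([47, 47, 426]);
translate([324, 542, 0]) cube([47, 47, 426]);
translate([678, 542, 0]) cube([47, 47, 426]);
translate([324, 564, 458]) cube([401, 25, 448]);


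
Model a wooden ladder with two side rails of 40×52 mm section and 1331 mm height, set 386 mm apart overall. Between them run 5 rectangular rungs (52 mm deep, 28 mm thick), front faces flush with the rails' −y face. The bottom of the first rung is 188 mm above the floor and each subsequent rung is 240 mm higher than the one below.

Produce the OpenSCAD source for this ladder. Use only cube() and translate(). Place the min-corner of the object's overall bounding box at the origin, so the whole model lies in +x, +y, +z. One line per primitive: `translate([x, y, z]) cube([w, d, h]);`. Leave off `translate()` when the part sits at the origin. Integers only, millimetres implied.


cube([40, 52, 1331]);
translate([346, 0, 0]) cube([40, 52, 1331]);
translate([40, 0, 188]) cube([306, 52, 28]);
translate([40, 0, 428]) cube([306, 52, 28]);
translate([40, 0, 668]) cube([306, 52, 28]);
translate([40, 0, 908]) cube([306, 52, 28]);
translate([40, 0, 1148]) cube([306, 52, 28]);


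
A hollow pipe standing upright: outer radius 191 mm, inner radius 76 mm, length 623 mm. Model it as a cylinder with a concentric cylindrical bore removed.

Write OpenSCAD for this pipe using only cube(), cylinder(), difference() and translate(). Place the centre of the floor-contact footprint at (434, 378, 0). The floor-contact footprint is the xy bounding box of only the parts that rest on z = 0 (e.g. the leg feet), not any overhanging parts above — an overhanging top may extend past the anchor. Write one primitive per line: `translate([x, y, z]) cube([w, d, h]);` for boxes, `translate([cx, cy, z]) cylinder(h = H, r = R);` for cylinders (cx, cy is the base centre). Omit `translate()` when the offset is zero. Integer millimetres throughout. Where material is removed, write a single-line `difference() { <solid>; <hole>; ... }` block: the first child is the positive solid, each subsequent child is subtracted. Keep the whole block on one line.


difference() { translate([434, 378, 0]) cylinder(h = 623, r = 191); translate([434, 378, 0]) cylinder(h = 623, r = 76); }


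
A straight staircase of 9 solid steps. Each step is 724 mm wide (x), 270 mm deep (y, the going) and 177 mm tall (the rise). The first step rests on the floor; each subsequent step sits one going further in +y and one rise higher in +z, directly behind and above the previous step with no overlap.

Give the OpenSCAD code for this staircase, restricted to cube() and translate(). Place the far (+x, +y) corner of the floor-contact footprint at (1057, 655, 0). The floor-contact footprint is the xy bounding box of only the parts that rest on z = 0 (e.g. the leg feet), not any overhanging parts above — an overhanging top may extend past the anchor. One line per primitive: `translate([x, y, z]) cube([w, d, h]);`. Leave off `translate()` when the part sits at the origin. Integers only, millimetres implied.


translate([333, 385, 0]) cube([724, 270, 177]);
translate([333, 655, 177]) cube([724, 270, 177]);
translate([333, 925, 354]) cube([724, 270, 177]);
translate([333, 1195, 531]) cube([724, 270, 177]);
translate([333, 1465, 708]) cube([724, 270, 177]);
translate([333, 1735, 885]) cube([724, 270, 177]);
translate([333, 2005, 1062]) cube([724, 270, 177]);
translate([333, 2275, 1239]) cube([724, 270, 177]);
translate([333, 2545, 1416]) cube([724, 270, 177]);


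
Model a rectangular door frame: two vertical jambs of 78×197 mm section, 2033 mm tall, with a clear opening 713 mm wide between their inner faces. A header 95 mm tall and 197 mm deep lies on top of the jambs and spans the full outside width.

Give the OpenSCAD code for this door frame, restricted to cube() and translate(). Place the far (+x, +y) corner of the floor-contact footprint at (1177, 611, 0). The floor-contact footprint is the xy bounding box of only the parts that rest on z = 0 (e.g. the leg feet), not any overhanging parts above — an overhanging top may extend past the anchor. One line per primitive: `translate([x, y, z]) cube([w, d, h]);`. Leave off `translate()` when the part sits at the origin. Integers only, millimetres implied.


translate([308, 414, 0]) cube([78, 197, 2033]);
translate([1099, 414, 0]) cube([78, 197, 2033]);
translate([308, 414, 2033]) cube([869, 197, 95]);


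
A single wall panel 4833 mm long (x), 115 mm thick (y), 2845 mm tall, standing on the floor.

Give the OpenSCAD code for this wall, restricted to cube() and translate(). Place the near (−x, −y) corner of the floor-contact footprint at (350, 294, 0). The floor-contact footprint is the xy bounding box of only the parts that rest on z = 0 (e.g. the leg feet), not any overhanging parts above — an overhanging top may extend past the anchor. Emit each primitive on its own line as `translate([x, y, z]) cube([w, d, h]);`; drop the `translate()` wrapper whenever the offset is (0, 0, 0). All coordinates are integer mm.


translate([350, 294, 0]) cube([4833, 115, 2845]);


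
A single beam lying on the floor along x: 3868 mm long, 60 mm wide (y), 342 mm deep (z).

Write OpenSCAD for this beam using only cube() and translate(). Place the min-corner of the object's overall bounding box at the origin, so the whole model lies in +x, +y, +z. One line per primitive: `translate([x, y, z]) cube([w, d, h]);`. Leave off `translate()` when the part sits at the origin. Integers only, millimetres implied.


cube([3868, 60, 342]);


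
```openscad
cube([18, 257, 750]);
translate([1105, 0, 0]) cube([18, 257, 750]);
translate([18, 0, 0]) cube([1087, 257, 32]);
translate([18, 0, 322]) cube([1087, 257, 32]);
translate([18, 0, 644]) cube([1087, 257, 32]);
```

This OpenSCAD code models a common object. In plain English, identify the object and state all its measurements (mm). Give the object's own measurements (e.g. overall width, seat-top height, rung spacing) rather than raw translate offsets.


An open bookshelf. Two side panels, each 18 mm thick, 257 mm deep and 750 mm tall, stand 1123 mm apart (outside-to-outside). Between them sit 3 shelves, each 32 mm thick and 257 mm deep, spanning the full gap between the sides. The bottom shelf rests on the floor (its underside at z = 0) and the clear gap between one shelf's top and the next shelf's underside is 290 mm.


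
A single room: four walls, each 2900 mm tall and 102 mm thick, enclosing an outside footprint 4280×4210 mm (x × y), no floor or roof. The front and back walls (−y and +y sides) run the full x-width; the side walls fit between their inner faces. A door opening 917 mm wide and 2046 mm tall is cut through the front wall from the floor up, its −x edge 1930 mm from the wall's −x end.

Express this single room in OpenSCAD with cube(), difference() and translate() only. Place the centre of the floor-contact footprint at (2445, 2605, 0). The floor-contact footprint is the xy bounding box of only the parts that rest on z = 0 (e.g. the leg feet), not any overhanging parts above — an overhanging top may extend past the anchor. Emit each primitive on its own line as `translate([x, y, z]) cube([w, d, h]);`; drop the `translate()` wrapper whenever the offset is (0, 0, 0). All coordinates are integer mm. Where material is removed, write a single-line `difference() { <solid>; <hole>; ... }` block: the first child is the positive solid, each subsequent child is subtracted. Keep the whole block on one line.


difference() { translate([305, 500, 0]) cube([4280, 102, 2900]); translate([2235, 500, 0]) cube([917, 102, 2046]); }
translate([305, 4608, 0]) cube([4280, 102, 2900]);
translate([305, 602, 0]) cube([102, 4006, 2900]);
translate([4483, 602, 0]) cube([102, 4006, 2900]);
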